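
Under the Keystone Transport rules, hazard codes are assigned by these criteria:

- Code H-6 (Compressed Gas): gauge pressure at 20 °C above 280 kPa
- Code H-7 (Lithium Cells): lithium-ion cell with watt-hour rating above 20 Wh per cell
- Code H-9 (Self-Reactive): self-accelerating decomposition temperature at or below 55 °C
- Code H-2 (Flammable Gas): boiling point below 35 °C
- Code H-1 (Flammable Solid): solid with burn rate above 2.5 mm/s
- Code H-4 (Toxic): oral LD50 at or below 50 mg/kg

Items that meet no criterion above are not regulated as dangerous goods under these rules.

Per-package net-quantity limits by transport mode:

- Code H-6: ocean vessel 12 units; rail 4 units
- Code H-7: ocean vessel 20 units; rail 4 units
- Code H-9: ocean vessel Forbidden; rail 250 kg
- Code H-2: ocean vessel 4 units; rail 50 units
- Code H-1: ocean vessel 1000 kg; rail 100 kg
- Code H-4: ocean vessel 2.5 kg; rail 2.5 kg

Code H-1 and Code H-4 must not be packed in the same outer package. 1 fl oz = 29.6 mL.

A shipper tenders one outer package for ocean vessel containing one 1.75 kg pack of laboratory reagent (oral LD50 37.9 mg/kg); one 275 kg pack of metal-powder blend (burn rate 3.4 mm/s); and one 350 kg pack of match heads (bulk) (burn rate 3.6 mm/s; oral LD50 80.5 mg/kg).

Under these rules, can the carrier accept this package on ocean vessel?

No

The laboratory reagent has oral LD50 37.9 mg/kg, which is ≤ 50 mg/kg, so it is Code H-4 (Toxic).
Burn rate 3.4 mm/s meets the Code H-1 criterion (Flammable Solid), so the metal-powder blend is Code H-1.
The match heads (bulk) have burn rate 3.6 mm/s, which is > 2.5 mm/s, so they are Code H-1 (Flammable Solid).
Code H-1 net quantity: 275 kg + 350 kg = 625 kg.
That is within the Code H-1 ocean vessel limit of 1000 kg.
Code H-4 quantity: 1.75 kg.
1.75 kg is within the ocean vessel limit of 2.5 kg for Code H-4.
Code H-1 and Code H-4 may not share an outer package.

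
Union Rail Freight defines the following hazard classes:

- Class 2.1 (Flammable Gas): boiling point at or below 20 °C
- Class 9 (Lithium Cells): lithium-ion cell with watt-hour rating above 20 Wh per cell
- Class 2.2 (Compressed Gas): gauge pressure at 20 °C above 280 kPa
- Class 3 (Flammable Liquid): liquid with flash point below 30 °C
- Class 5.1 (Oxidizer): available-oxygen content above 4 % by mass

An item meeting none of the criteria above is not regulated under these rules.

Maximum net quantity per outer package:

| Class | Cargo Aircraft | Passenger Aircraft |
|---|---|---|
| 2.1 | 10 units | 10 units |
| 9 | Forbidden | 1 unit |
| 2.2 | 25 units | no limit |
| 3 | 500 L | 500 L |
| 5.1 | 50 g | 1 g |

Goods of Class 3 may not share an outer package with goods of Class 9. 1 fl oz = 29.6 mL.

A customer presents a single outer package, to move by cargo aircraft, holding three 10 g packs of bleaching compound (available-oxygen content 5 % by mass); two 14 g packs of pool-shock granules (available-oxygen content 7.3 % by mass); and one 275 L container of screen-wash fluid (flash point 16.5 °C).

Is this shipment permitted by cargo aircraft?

No

With available-oxygen content 5 % by mass (> 4 % by mass), the bleaching compound falls in Class 5.1.
The pool-shock granules have available-oxygen content 7.3 % by mass, which is > 4 % by mass, so they are Class 5.1 (Oxidizer).
The screen-wash fluid has flash point 16.5 °C, which is < 30 °C, so it is Class 3 (Flammable Liquid).
Class 5.1 net quantity: (three 10 g packs = 30 g) + (two 14 g packs = 28 g) = 58 g.
58 g exceeds the cargo aircraft limit of 50 g for Class 5.1.
Class 3 quantity: 275 L.
275 L ≤ 500 L (cargo aircraft limit, Class 3) — within limit.
The segregation rule (Class 3 with Class 9) does not apply to Class 5.1 with Class 3.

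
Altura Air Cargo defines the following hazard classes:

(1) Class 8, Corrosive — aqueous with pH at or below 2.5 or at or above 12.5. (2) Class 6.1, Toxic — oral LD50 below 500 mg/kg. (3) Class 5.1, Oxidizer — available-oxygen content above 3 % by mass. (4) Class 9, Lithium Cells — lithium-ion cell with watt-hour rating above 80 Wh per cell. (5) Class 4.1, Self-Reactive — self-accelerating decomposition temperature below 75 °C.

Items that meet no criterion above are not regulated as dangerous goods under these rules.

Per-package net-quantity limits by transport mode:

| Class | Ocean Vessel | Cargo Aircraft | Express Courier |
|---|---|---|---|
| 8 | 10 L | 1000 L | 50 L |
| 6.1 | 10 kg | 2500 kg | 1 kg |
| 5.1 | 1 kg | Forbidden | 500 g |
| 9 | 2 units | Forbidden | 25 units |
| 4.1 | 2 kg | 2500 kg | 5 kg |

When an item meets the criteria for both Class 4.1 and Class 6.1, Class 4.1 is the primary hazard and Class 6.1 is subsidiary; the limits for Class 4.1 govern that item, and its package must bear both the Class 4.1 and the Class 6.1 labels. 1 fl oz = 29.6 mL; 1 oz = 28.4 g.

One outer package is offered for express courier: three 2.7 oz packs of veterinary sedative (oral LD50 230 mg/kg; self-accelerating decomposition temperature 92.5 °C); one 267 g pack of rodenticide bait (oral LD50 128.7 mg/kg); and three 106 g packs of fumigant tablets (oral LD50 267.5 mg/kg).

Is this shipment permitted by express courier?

The veterinary sedative has oral LD50 230 mg/kg, which is < 500 mg/kg, so it is Class 6.1 (Toxic).
Oral LD50 128.7 mg/kg meets the Class 6.1 criterion (Toxic), so the rodenticide bait is Class 6.1.
The fumigant tablets have oral LD50 267.5 mg/kg, which is < 500 mg/kg, so they are Class 6.1 (Toxic).
Class 6.1 net quantity: (three 2.7 oz packs = 230.04 g) + 267 g + (three 106 g packs = 318 g) = 815.04 g.
That is within the Class 6.1 express courier limit of 1 kg.

Yes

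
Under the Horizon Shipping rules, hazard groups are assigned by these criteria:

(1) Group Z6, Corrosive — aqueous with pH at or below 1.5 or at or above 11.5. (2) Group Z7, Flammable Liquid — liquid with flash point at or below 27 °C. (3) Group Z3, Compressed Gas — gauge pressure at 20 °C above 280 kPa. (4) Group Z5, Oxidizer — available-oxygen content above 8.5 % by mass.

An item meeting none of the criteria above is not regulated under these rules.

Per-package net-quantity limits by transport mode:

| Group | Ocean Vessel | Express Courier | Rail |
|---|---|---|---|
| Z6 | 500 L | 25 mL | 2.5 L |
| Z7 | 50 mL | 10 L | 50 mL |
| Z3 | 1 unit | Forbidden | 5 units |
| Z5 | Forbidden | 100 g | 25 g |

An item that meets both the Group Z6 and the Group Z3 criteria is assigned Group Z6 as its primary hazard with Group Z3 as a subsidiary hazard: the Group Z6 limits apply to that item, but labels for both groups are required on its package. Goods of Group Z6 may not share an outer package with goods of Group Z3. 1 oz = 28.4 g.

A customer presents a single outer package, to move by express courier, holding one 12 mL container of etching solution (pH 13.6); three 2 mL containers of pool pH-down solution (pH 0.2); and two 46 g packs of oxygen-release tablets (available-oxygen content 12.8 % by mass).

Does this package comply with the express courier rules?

With pH 13.6 (≥ 11.5), the etching solution falls in Group Z6.
pH 0.2 meets the Group Z6 criterion (Corrosive), so the pool pH-down solution is Group Z6.
Oxygen-release tablets: available-oxygen content 12.8 % by mass > 8.5 % by mass → Group Z5 (Oxidizer).
Group Z6 net quantity: 12 mL + (three 2 mL containers = 6 mL) = 18 mL.
That is within the Group Z6 express courier limit of 25 mL.
Group Z5 quantity: two 46 g packs = 92 g.
92 g is within the express courier limit of 100 g for Group Z5.
The segregation rule (Group Z6 with Group Z3) does not apply to Group Z6 with Group Z5.
Every hazard group is within its express courier limit and no segregation rule is violated.

Yes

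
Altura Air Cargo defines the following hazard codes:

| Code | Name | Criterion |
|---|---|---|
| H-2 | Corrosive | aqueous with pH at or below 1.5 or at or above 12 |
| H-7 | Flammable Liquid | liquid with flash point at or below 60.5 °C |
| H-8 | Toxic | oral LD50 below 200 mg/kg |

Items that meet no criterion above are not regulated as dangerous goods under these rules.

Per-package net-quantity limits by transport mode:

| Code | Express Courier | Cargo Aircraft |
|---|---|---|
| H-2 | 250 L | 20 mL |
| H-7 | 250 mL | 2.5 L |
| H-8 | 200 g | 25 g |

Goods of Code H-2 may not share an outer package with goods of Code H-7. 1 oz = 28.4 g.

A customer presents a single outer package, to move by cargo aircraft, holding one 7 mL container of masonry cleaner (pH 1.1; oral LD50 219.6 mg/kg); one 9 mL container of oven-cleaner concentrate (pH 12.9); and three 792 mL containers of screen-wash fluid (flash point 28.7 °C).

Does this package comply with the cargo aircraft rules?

No

The masonry cleaner has pH 1.1, which is ≤ 1.5, so it is Code H-2 (Corrosive).
Oven-cleaner concentrate: pH 12.9 ≥ 12 → Code H-2 (Corrosive).
Screen-wash fluid: flash point 28.7 °C ≤ 60.5 °C → Code H-7 (Flammable Liquid).
Total Code H-2: 7 mL + 9 mL = 16 mL.
16 mL ≤ 20 mL (cargo aircraft limit, Code H-2) — within limit.
Code H-7 quantity: three 792 mL containers = 2.376 L.
2.376 L is within the cargo aircraft limit of 2.5 L for Code H-7.
Code H-2 and Code H-7 may not share an outer package.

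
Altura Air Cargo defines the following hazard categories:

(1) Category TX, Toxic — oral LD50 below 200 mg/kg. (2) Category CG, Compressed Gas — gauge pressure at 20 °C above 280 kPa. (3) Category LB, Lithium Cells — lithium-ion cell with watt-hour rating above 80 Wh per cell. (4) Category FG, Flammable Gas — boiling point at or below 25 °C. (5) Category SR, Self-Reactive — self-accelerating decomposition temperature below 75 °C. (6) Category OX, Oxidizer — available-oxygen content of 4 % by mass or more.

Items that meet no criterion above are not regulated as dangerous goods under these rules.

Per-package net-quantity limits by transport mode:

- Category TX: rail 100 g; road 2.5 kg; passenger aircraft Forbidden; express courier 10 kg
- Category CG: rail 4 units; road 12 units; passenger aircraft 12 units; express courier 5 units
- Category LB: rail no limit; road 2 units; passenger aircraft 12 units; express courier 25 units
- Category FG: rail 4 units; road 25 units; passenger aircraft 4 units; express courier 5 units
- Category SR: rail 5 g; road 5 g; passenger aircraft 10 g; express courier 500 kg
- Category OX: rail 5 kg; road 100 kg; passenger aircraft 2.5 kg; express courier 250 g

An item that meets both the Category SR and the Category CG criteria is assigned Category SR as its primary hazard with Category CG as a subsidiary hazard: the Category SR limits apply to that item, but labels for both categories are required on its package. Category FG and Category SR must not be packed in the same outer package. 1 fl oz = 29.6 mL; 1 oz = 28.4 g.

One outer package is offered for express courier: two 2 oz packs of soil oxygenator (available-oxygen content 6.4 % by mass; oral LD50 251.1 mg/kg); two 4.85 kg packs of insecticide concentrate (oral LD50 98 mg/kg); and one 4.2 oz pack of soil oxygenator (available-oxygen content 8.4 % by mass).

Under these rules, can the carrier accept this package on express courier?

Yes

With available-oxygen content 6.4 % by mass (≥ 4 % by mass), the soil oxygenator falls in Category OX.
Oral LD50 98 mg/kg meets the Category TX criterion (Toxic), so the insecticide concentrate is Category TX.
Available-oxygen content 8.4 % by mass meets the Category OX criterion (Oxidizer), so the soil oxygenator is Category OX.
Total Category OX: (two 2 oz packs = 113.6 g) + (one 4.2 oz pack = 119.28 g) = 232.88 g.
232.88 g ≤ 250 g (express courier limit, Category OX) — within limit.
Category TX quantity: two 4.85 kg packs = 9.7 kg.
That is within the Category TX express courier limit of 10 kg.
The segregation rule (Category FG with Category SR) does not apply to Category OX with Category TX.
Every hazard category is within its express courier limit and no segregation rule is violated.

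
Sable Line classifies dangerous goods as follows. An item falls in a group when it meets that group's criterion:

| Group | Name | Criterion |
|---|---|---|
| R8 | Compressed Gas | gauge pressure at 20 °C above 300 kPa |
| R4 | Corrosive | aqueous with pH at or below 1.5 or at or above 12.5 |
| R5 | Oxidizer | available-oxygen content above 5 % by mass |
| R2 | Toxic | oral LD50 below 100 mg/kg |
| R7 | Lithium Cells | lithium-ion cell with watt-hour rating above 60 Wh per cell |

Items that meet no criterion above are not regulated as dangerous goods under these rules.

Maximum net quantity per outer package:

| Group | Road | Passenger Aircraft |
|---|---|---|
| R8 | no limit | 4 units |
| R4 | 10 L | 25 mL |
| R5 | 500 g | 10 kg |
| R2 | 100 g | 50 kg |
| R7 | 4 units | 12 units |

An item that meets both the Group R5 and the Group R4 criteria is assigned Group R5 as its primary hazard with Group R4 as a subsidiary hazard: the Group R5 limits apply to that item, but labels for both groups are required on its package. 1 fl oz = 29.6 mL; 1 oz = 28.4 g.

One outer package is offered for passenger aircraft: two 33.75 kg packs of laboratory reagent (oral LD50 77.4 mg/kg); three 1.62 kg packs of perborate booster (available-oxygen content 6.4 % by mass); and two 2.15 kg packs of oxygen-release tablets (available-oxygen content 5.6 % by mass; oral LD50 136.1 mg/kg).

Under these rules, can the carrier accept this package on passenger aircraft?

No

With oral LD50 77.4 mg/kg (< 100 mg/kg), the laboratory reagent falls in Group R2.
With available-oxygen content 6.4 % by mass (> 5 % by mass), the perborate booster falls in Group R5.
With available-oxygen content 5.6 % by mass (> 5 % by mass), the oxygen-release tablets fall in Group R5.
Total Group R5: (three 1.62 kg packs = 4.86 kg) + (two 2.15 kg packs = 4.3 kg) = 9.16 kg.
9.16 kg is within the passenger aircraft limit of 10 kg for Group R5.
Group R2 quantity: two 33.75 kg packs = 67.5 kg.
67.5 kg exceeds the passenger aircraft limit of 50 kg for Group R2.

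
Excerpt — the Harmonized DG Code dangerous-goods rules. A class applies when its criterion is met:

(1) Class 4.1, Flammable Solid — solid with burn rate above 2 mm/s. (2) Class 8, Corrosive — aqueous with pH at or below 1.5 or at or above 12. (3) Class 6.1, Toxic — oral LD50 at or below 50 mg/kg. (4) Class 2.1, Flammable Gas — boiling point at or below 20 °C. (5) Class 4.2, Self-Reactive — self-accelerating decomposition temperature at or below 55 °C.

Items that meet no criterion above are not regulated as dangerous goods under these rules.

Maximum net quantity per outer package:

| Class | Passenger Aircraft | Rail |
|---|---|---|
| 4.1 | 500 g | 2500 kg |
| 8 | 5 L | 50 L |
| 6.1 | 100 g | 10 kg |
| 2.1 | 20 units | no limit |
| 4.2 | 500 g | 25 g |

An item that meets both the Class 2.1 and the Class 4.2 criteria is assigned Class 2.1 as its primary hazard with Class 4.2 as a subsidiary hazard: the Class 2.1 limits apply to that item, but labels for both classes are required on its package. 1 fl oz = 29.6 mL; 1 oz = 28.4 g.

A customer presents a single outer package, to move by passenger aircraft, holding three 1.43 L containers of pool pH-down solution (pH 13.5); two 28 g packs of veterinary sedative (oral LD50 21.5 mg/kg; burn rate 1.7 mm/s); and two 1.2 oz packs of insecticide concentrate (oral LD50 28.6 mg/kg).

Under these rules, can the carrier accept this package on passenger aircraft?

The pool pH-down solution has pH 13.5, which is ≥ 12, so it is Class 8 (Corrosive).
The veterinary sedative has oral LD50 21.5 mg/kg, which is ≤ 50 mg/kg, so it is Class 6.1 (Toxic).
Oral LD50 28.6 mg/kg meets the Class 6.1 criterion (Toxic), so the insecticide concentrate is Class 6.1.
Total Class 6.1: (two 28 g packs = 56 g) + (two 1.2 oz packs = 68.16 g) = 124.16 g.
That exceeds the Class 6.1 passenger aircraft limit of 100 g.
Class 8 quantity: three 1.43 L containers = 4.29 L.
4.29 L is within the passenger aircraft limit of 5 L for Class 8.

No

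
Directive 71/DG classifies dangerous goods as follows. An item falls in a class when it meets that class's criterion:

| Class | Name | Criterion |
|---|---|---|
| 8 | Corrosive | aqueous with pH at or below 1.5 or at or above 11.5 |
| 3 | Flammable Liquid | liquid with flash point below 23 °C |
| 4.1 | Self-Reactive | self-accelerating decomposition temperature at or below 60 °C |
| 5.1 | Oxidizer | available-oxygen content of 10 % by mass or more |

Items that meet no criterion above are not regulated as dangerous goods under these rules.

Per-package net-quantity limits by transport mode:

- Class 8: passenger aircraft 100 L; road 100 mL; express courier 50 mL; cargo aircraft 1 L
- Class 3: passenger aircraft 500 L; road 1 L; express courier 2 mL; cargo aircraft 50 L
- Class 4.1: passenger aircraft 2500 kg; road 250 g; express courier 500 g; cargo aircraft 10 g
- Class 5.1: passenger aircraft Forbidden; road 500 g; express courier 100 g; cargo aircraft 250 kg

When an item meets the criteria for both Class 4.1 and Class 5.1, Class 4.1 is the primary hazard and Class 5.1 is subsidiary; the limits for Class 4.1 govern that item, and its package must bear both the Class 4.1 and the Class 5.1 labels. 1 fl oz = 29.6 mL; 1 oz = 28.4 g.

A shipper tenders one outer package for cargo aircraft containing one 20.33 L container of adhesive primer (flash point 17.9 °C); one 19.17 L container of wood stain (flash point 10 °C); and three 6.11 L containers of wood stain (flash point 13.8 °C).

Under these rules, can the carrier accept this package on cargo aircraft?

No

The adhesive primer has flash point 17.9 °C, which is < 23 °C, so it is Class 3 (Flammable Liquid).
The wood stain has flash point 10 °C, which is < 23 °C, so it is Class 3 (Flammable Liquid).
Wood stain: flash point 13.8 °C < 23 °C → Class 3 (Flammable Liquid).
Class 3 net quantity: 20.33 L + 19.17 L + (three 6.11 L containers = 18.33 L) = 57.83 L.
57.83 L exceeds the cargo aircraft limit of 50 L for Class 3.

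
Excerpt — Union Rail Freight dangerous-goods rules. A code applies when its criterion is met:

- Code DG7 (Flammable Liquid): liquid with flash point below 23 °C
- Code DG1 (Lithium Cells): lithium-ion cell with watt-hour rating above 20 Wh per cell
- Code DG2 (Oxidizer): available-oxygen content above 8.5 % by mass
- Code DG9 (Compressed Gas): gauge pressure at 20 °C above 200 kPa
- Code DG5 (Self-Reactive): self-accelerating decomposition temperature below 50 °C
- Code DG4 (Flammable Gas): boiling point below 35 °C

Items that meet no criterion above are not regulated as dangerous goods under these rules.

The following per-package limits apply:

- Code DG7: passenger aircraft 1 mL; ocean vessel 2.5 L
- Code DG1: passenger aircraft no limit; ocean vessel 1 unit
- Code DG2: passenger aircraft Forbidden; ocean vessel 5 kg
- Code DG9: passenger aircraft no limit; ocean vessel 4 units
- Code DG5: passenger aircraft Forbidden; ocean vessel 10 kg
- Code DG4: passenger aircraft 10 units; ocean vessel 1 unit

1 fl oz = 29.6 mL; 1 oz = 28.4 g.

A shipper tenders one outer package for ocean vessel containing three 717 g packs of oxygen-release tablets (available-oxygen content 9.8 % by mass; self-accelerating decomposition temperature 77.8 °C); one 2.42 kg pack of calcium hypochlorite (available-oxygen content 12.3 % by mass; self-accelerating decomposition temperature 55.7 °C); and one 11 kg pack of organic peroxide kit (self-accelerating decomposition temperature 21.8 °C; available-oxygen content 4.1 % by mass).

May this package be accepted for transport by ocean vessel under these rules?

No

With available-oxygen content 9.8 % by mass (> 8.5 % by mass), the oxygen-release tablets fall in Code DG2.
The calcium hypochlorite has available-oxygen content 12.3 % by mass, which is > 8.5 % by mass, so it is Code DG2 (Oxidizer).
The organic peroxide kit has self-accelerating decomposition temperature 21.8 °C, which is < 50 °C, so it is Code DG5 (Self-Reactive).
Code DG5 quantity: 11 kg.
That exceeds the Code DG5 ocean vessel limit of 10 kg.
Code DG2 net quantity: (three 717 g packs = 2.151 kg) + 2.42 kg = 4.571 kg.
That is within the Code DG2 ocean vessel limit of 5 kg.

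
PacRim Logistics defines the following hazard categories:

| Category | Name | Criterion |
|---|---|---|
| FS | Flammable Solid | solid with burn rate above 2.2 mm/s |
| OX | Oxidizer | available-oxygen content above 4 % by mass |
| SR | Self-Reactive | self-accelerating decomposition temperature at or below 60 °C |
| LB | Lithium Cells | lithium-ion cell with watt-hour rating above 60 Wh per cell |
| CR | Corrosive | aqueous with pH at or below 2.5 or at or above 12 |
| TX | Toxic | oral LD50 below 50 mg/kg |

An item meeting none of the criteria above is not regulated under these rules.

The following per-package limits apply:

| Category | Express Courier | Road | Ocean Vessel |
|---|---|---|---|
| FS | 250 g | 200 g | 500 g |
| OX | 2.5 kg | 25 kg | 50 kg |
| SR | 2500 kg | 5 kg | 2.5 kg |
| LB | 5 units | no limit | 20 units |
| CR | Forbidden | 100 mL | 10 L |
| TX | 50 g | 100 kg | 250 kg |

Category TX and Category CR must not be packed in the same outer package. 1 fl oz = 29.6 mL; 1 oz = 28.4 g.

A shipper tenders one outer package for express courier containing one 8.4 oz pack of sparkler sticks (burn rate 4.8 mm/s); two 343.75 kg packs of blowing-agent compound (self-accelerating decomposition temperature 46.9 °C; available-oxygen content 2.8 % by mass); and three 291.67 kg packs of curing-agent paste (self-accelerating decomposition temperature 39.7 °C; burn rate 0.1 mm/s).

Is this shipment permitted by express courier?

The sparkler sticks have burn rate 4.8 mm/s, which is > 2.2 mm/s, so they are Category FS (Flammable Solid).
Self-accelerating decomposition temperature 46.9 °C meets the Category SR criterion (Self-Reactive), so the blowing-agent compound is Category SR.
Self-accelerating decomposition temperature 39.7 °C meets the Category SR criterion (Self-Reactive), so the curing-agent paste is Category SR.
Total Category SR: (two 343.75 kg packs = 687.5 kg) + (three 291.67 kg packs = 875.01 kg) = 1562.51 kg.
1562.51 kg ≤ 2500 kg (express courier limit, Category SR) — within limit.
Category FS quantity: one 8.4 oz pack = 238.56 g.
That is within the Category FS express courier limit of 250 g.
The segregation rule (Category TX with Category CR) does not apply to Category SR with Category FS.
Every hazard category is within its express courier limit and no segregation rule is violated.

Yes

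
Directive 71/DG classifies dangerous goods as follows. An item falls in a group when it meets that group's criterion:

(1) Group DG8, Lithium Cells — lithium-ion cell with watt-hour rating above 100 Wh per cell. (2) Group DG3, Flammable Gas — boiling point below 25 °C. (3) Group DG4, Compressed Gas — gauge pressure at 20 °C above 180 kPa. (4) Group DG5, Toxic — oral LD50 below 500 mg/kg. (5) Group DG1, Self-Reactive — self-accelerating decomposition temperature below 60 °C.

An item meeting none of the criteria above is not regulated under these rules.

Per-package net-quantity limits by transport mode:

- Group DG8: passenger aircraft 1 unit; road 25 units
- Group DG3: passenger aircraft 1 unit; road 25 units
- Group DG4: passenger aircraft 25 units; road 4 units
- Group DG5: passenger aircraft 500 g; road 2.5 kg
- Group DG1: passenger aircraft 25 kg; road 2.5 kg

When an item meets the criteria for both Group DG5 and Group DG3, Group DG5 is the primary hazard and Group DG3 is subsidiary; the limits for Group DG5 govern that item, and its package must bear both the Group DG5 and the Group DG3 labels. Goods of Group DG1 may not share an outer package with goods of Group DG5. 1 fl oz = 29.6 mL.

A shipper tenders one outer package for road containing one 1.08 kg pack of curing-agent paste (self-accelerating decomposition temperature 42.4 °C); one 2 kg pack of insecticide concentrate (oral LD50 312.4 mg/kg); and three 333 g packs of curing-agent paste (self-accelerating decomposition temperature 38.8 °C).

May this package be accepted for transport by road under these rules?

No

Self-accelerating decomposition temperature 42.4 °C meets the Group DG1 criterion (Self-Reactive), so the curing-agent paste is Group DG1.
Insecticide concentrate: oral LD50 312.4 mg/kg < 500 mg/kg → Group DG5 (Toxic).
Self-accelerating decomposition temperature 38.8 °C meets the Group DG1 criterion (Self-Reactive), so the curing-agent paste is Group DG1.
Total Group DG1: 1.08 kg + (three 333 g packs = 999 g) = 2.079 kg.
That is within the Group DG1 road limit of 2.5 kg.
Group DG5 quantity: 2 kg.
That is within the Group DG5 road limit of 2.5 kg.
Group DG1 and Group DG5 may not share an outer package.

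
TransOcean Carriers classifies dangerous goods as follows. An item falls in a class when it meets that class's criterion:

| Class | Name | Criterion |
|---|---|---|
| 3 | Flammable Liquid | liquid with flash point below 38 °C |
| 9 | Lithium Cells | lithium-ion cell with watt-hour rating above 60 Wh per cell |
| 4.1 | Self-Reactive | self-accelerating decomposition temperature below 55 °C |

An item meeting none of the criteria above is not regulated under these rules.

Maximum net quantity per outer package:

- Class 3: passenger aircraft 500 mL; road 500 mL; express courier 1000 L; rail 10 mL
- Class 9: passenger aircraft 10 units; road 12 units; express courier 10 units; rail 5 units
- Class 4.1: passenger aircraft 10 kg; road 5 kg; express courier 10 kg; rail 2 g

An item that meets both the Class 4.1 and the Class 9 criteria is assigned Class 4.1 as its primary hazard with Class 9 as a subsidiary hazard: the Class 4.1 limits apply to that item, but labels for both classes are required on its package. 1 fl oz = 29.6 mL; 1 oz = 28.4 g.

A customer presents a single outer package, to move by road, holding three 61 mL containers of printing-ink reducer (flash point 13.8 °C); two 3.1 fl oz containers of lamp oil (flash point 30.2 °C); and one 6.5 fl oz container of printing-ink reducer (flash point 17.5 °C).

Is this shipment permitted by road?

No

The printing-ink reducer has flash point 13.8 °C, which is < 38 °C, so it is Class 3 (Flammable Liquid).
Flash point 30.2 °C meets the Class 3 criterion (Flammable Liquid), so the lamp oil is Class 3.
With flash point 17.5 °C (< 38 °C), the printing-ink reducer falls in Class 3.
Total Class 3: (three 61 mL containers = 183 mL) + (two 3.1 fl oz containers = 183.52 mL) + (one 6.5 fl oz container = 192.4 mL) = 558.92 mL.
558.92 mL > 500 mL (road limit, Class 3) — over the limit.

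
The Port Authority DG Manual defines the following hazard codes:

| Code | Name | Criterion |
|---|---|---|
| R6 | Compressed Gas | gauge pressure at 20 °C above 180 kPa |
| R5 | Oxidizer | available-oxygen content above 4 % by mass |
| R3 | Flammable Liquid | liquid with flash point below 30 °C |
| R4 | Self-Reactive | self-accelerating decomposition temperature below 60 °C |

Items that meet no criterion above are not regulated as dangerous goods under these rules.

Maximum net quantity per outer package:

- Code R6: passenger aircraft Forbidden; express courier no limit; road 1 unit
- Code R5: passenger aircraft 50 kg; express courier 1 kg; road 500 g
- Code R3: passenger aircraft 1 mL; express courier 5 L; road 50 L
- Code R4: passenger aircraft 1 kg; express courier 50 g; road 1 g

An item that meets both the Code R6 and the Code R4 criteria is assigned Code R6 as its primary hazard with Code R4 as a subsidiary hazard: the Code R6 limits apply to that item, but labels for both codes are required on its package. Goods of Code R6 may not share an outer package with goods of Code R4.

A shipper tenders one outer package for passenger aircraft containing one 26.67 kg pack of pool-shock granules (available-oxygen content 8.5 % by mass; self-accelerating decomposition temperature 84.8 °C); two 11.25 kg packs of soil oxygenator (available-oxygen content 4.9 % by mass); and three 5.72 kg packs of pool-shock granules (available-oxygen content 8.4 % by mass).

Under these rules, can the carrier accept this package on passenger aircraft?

No

With available-oxygen content 8.5 % by mass (> 4 % by mass), the pool-shock granules fall in Code R5.
With available-oxygen content 4.9 % by mass (> 4 % by mass), the soil oxygenator falls in Code R5.
The pool-shock granules have available-oxygen content 8.4 % by mass, which is > 4 % by mass, so they are Code R5 (Oxidizer).
Total Code R5: 26.67 kg + (two 11.25 kg packs = 22.5 kg) + (three 5.72 kg packs = 17.16 kg) = 66.33 kg.
66.33 kg > 50 kg (passenger aircraft limit, Code R5) — over the limit.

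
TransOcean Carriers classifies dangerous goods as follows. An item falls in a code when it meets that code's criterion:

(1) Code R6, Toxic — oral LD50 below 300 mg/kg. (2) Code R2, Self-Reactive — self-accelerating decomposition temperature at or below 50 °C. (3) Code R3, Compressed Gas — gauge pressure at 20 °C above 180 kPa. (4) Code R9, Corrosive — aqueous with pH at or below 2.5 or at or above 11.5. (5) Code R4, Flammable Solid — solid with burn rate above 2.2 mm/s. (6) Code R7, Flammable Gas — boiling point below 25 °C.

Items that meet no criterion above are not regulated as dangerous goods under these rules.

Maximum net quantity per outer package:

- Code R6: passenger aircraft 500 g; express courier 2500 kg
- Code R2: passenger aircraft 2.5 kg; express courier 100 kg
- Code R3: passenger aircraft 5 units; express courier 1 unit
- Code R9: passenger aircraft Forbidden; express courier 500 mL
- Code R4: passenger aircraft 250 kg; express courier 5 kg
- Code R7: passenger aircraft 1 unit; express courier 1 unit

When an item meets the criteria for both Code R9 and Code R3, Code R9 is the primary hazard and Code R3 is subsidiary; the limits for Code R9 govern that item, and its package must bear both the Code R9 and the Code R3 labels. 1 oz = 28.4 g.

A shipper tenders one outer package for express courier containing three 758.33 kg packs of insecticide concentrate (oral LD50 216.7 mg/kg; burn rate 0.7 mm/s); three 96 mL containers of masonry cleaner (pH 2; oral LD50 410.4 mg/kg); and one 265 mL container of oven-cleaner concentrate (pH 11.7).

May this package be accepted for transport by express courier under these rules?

With oral LD50 216.7 mg/kg (< 300 mg/kg), the insecticide concentrate falls in Code R6.
pH 2 meets the Code R9 criterion (Corrosive), so the masonry cleaner is Code R9.
Oven-cleaner concentrate: pH 11.7 ≥ 11.5 → Code R9 (Corrosive).
Total Code R9: (three 96 mL containers = 288 mL) + 265 mL = 553 mL.
That exceeds the Code R9 express courier limit of 500 mL.
Code R6 quantity: three 758.33 kg packs = 2274.99 kg.
2274.99 kg ≤ 2500 kg (express courier limit, Code R6) — within limit.

No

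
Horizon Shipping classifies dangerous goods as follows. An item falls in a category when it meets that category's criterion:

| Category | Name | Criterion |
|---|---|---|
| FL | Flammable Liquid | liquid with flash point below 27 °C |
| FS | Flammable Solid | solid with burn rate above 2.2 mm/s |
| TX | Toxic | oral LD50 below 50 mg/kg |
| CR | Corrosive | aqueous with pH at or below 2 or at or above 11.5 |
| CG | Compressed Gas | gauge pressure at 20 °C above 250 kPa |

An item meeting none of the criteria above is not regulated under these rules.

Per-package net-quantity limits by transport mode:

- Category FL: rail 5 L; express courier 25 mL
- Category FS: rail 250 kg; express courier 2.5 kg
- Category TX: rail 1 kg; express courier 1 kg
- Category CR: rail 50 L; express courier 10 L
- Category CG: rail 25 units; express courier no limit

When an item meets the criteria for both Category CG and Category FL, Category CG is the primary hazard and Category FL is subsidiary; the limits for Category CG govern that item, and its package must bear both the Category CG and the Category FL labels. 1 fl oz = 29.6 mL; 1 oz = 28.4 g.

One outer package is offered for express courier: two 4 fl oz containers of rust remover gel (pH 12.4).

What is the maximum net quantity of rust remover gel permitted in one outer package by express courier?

pH 12.4 meets the Category CR criterion (Corrosive), so the rust remover gel is Category CR.
The express courier limit for Category CR is 10 L.

10 L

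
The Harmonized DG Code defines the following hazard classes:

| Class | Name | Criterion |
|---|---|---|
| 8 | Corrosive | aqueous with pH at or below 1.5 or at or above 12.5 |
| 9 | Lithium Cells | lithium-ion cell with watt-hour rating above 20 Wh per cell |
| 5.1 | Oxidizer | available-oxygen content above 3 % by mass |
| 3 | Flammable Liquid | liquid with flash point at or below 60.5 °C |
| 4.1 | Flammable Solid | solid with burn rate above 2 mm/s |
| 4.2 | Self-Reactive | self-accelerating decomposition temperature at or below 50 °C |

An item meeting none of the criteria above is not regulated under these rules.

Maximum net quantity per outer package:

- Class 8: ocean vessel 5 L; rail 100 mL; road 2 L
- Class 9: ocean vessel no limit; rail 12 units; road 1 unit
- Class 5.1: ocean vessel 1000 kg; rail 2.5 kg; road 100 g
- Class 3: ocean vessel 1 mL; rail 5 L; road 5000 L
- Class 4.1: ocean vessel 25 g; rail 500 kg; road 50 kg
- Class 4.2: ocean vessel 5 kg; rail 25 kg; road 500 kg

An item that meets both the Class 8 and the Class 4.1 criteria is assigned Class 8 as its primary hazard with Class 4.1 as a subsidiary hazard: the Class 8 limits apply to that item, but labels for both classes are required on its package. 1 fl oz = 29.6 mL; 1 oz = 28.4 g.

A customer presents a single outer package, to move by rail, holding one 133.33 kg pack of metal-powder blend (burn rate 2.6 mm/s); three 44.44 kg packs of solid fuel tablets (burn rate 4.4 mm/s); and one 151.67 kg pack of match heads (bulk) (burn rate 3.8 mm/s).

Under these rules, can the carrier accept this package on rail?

Metal-powder blend: burn rate 2.6 mm/s > 2 mm/s → Class 4.1 (Flammable Solid).
The solid fuel tablets have burn rate 4.4 mm/s, which is > 2 mm/s, so they are Class 4.1 (Flammable Solid).
Match heads (bulk): burn rate 3.8 mm/s > 2 mm/s → Class 4.1 (Flammable Solid).
Class 4.1 net quantity: 133.33 kg + (three 44.44 kg packs = 133.32 kg) + 151.67 kg = 418.32 kg.
418.32 kg ≤ 500 kg (rail limit, Class 4.1) — within limit.

Yes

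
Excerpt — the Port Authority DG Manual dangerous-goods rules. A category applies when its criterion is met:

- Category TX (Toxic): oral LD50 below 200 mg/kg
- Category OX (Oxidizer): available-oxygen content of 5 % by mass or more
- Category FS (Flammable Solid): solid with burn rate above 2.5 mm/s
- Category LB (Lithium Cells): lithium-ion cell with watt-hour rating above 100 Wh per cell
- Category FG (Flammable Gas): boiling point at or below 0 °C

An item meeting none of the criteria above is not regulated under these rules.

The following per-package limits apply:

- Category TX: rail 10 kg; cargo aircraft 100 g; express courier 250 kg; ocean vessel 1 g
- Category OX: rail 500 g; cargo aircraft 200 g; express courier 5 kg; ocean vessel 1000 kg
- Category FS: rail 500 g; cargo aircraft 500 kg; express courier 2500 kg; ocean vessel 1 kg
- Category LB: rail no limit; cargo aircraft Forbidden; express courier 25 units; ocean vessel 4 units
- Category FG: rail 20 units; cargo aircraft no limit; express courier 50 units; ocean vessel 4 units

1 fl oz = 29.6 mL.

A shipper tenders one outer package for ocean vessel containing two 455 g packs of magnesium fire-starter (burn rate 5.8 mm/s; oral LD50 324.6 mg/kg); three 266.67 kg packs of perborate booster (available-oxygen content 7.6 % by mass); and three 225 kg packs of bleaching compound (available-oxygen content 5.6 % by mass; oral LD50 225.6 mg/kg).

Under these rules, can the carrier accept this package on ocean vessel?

Burn rate 5.8 mm/s meets the Category FS criterion (Flammable Solid), so the magnesium fire-starter is Category FS.
Available-oxygen content 7.6 % by mass meets the Category OX criterion (Oxidizer), so the perborate booster is Category OX.
The bleaching compound has available-oxygen content 5.6 % by mass, which is ≥ 5 % by mass, so it is Category OX (Oxidizer).
Category OX net quantity: (three 266.67 kg packs = 800.01 kg) + (three 225 kg packs = 675 kg) = 1475.01 kg.
That exceeds the Category OX ocean vessel limit of 1000 kg.
Category FS quantity: two 455 g packs = 910 g.
910 g is within the ocean vessel limit of 1 kg for Category FS.

No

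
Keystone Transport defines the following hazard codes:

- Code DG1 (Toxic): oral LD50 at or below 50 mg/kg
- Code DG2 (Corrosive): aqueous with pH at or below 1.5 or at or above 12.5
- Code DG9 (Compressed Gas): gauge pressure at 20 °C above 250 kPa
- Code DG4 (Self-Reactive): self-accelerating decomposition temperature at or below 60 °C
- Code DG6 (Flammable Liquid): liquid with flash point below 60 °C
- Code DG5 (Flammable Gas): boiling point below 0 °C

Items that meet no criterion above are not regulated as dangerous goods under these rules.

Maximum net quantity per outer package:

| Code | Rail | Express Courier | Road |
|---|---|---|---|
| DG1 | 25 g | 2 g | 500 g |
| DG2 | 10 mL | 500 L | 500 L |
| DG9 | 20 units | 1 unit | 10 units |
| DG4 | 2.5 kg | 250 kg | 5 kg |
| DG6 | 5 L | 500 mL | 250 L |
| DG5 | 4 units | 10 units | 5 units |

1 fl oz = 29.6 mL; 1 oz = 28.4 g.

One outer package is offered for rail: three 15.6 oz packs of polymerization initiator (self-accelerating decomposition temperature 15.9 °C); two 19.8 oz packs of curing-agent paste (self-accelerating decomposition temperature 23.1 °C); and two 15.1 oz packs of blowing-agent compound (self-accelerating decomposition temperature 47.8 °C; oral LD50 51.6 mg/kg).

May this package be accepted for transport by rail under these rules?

No

Self-accelerating decomposition temperature 15.9 °C meets the Code DG4 criterion (Self-Reactive), so the polymerization initiator is Code DG4.
The curing-agent paste has self-accelerating decomposition temperature 23.1 °C, which is ≤ 60 °C, so it is Code DG4 (Self-Reactive).
Self-accelerating decomposition temperature 47.8 °C meets the Code DG4 criterion (Self-Reactive), so the blowing-agent compound is Code DG4.
Code DG4 net quantity: (three 15.6 oz packs = 1329.12 g) + (two 19.8 oz packs = 1124.64 g) + (two 15.1 oz packs = 857.68 g) = 3311.44 g.
That exceeds the Code DG4 rail limit of 2.5 kg.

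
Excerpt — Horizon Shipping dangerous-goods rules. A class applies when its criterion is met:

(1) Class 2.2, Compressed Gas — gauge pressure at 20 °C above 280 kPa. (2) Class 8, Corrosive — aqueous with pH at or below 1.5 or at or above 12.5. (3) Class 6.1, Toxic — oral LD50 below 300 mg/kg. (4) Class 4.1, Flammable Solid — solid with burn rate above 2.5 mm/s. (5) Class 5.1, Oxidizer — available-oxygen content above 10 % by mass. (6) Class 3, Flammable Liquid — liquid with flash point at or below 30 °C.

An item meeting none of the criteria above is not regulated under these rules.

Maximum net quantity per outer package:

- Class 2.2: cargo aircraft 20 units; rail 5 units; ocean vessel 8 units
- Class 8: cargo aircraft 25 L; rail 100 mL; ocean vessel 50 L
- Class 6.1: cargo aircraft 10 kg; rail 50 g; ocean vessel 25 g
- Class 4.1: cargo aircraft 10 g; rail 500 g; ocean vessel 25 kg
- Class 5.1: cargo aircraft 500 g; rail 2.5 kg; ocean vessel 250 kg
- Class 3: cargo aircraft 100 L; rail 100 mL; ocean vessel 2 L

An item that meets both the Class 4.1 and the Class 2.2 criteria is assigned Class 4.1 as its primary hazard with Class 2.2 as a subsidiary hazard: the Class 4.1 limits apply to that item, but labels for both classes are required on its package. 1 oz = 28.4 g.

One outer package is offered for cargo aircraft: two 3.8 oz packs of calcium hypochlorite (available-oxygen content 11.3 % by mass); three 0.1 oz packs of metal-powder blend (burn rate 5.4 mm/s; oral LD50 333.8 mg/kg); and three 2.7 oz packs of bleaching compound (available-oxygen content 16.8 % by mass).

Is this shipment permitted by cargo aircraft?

With available-oxygen content 11.3 % by mass (> 10 % by mass), the calcium hypochlorite falls in Class 5.1.
The metal-powder blend has burn rate 5.4 mm/s, which is > 2.5 mm/s, so it is Class 4.1 (Flammable Solid).
Available-oxygen content 16.8 % by mass meets the Class 5.1 criterion (Oxidizer), so the bleaching compound is Class 5.1.
Total Class 5.1: (two 3.8 oz packs = 215.84 g) + (three 2.7 oz packs = 230.04 g) = 445.88 g.
That is within the Class 5.1 cargo aircraft limit of 500 g.
Class 4.1 quantity: three 0.1 oz packs = 8.52 g.
8.52 g ≤ 10 g (cargo aircraft limit, Class 4.1) — within limit.
Every hazard class is within its cargo aircraft limit and no segregation rule is violated.

Yes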